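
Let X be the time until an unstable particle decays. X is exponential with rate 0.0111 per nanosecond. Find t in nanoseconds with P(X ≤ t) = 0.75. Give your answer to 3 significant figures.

Set 1 − e^(−λt) = 0.75, so t = −ln(0.25)/λ = 1.3863/0.0111 ≈ 124.891 nanoseconds.

125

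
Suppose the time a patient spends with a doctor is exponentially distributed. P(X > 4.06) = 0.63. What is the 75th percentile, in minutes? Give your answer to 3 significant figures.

12.2

e^(−λ·4.06) = 0.63 ⇒ λ = −ln(0.63)/4.06 = 0.113802.
75th percentile: 1 − e^(−λt) = 0.75, t = −ln(0.25)/λ = 12.1817 minutes.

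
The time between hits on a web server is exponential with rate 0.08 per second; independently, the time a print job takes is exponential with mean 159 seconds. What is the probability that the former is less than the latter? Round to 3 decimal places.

0.927

λ_1 = 0.08, λ_2 = 1/159 = 0.00628931.
For independent exponentials, P(the former < the latter) = λ_1/(λ_1+λ_2) = 0.08/0.0862893 ≈ 0.927.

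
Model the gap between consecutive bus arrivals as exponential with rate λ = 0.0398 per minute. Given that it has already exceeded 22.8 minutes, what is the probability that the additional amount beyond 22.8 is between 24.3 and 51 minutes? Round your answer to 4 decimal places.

Memoryless: the residual past 22.8 is again Exp(λ).
P(24.3 < residual < 51) = e^(−λ·24.3) − e^(−λ·51) = 0.38017 − 0.13136 ≈ 0.2488.

0.2488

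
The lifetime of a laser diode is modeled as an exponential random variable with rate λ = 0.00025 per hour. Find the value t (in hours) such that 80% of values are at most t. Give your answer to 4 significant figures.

Set 1 − e^(−λt) = 0.8, so t = −ln(0.2)/λ = 1.6094/0.00025 ≈ 6437.75 hours.

6438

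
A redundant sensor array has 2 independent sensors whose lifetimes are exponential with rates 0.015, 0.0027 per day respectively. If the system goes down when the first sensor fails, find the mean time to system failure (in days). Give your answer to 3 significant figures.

56.5

The time to first failure is exponential with rate Σλ = 0.015 + 0.0027 = 0.0177.
E[min] = 1/Σλ = 1/0.0177 = 56.4972 days.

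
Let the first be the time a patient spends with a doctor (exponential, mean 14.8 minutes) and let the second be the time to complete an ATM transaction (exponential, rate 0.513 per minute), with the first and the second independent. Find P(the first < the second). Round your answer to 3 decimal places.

0.116

λ_1 = 1/14.8 = 0.0675676, λ_2 = 0.513.
For independent exponentials, P(the first < the second) = λ_1/(λ_1+λ_2) = 0.0675676/0.580568 ≈ 0.116.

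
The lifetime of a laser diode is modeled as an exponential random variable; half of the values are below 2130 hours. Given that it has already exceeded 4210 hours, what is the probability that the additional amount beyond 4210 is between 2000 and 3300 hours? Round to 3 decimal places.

0.180

For an exponential, median = ln(2)/λ, so λ = ln 2 / 2130 = 0.000325421 per hour.
Memoryless: the residual past 4210 is again Exp(λ).
P(2000 < residual < 3300) = e^(−λ·2000) − e^(−λ·3300) = 0.52161 − 0.34168 ≈ 0.180.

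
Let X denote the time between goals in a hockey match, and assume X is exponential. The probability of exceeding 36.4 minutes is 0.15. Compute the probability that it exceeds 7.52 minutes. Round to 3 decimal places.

0.676

e^(−λ·36.4) = 0.15 ⇒ λ = −ln(0.15)/36.4 = 0.0521187.
P(X > 7.52) = e^(−0.0521187·7.52) = e^(−0.39193) ≈ 0.676.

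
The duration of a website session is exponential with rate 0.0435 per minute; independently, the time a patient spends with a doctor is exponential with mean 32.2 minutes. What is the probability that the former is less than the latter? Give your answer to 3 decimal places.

0.583

λ_1 = 0.0435, λ_2 = 1/32.2 = 0.0310559.
For independent exponentials, P(the former < the latter) = λ_1/(λ_1+λ_2) = 0.0435/0.0745559 ≈ 0.583.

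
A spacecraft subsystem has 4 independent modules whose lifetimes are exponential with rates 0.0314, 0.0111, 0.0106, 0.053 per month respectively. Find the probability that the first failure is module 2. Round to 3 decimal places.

0.105

The time to first failure is exponential with rate Σλ = 0.0314 + 0.0111 + 0.0106 + 0.053 = 0.1061.
P(module 2 first) = λ_2/Σλ = 0.0111/0.1061 ≈ 0.105.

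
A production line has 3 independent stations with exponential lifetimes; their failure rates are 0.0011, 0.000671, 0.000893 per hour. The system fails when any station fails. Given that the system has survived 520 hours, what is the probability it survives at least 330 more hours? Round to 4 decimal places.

Time to first failure ~ Exp(Σλ) with Σλ = 0.002664.
By memorylessness, P(T > 520+330 | T > 520) = P(T > 330) = e^(−0.002664·330) ≈ 0.4151.

0.4151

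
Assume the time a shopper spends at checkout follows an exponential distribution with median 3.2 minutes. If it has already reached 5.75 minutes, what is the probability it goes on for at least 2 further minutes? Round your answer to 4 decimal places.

For an exponential, median = ln(2)/λ, so λ = ln 2 / 3.2 = 0.216608 per minute.
By the memoryless property, P(X > 5.75+2 | X > 5.75) = P(X > 2).
P(X > 2) = e^(−0.43322) ≈ 0.6484.

0.6484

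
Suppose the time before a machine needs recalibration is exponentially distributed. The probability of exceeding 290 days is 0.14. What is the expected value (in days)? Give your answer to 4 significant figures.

147.5

e^(−λ·290) = 0.14 ⇒ λ = −ln(0.14)/290 = 0.0067797.
Mean = 1/λ = 147.499 days.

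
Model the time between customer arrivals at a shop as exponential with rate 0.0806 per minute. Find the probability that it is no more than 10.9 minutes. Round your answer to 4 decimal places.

P(X ≤ 10.9) = 1 − e^(−λ·10.9) = 1 − e^(−0.87854) ≈ 0.5846.

0.5846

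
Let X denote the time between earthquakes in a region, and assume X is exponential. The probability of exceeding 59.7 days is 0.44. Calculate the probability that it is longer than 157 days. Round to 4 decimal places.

0.1154

e^(−λ·59.7) = 0.44 ⇒ λ = −ln(0.44)/59.7 = 0.0137518.
P(X > 157) = e^(−0.0137518·157) = e^(−2.159) ≈ 0.1154.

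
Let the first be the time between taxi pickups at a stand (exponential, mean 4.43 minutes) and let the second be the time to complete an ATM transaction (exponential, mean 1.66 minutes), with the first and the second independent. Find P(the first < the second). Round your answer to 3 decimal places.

λ_1 = 1/4.43 = 0.225734, λ_2 = 1/1.66 = 0.60241.
For independent exponentials, P(the first < the second) = λ_1/(λ_1+λ_2) = 0.225734/0.828143 ≈ 0.273.

0.273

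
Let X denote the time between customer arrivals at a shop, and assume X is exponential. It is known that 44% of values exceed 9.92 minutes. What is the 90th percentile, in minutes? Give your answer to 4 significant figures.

e^(−λ·9.92) = 0.44 ⇒ λ = −ln(0.44)/9.92 = 0.0827601.
90th percentile: 1 − e^(−λt) = 0.9, t = −ln(0.1)/λ = 27.8224 minutes.

27.82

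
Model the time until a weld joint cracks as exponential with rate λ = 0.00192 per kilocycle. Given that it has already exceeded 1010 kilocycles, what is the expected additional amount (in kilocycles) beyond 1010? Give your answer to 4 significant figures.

520.8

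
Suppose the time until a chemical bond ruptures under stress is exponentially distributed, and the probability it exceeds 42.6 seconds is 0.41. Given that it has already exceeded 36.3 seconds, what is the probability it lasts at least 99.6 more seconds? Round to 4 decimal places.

From e^(−λ·42.6) = 0.41, λ = −ln(0.41)/42.6 = 0.0209295.
Memoryless: P(X > 36.3+99.6 | X > 36.3) = P(X > 99.6) = e^(−0.0209295·99.6) ≈ 0.1244.

0.1244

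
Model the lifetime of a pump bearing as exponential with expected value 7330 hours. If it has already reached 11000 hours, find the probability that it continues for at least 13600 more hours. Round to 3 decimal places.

The rate is λ = 1/7330 = 0.000136426 per hour.
P(X > s+t | X > s) = e^(−λ(s+t))/e^(−λs) = e^(−λt), independent of s = 11000.
P(X > 13600) = e^(−1.8554) ≈ 0.156.

0.156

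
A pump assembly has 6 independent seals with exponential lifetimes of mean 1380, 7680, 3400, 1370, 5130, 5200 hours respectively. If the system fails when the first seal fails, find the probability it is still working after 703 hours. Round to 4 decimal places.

0.2033

The first failure time is exponential with rate Σλ_i = 1/1380 + 1/7680 + 1/3400 + 1/1370 + 1/5130 + 1/5200 = 0.00226613 per hour.
P(min > 703) = e^(−0.00226613·703) = e^(−1.5931) ≈ 0.2033.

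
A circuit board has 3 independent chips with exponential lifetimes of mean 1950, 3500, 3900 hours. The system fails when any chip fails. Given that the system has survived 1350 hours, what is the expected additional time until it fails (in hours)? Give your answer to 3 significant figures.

First-failure rate Σλ = 1/1950 + 1/3500 + 1/3900 = 0.00105495.
By memorylessness the expected residual is 1/Σλ = 947.917 hours, regardless of the 1350 already elapsed.

948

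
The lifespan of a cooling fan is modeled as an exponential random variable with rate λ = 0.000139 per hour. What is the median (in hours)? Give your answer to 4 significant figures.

4987

Set 1 − e^(−λt) = 0.5, so t = −ln(0.5)/λ = 0.69315/0.000139 ≈ 4986.67 hours.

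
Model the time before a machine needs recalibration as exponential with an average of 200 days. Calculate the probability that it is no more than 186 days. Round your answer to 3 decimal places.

The rate is λ = 1/200 = 0.005 per day.
P(X ≤ 186) = 1 − e^(−λ·186) = 1 − e^(−0.93) ≈ 0.605.

0.605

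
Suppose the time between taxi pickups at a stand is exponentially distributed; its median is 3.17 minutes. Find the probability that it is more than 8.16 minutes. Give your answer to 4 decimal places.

For an exponential, median = ln(2)/λ, so λ = ln 2 / 3.17 = 0.218658 per minute.
P(X > 8.16) = e^(−λ·8.16) = e^(−1.7843) ≈ 0.1679.

0.1679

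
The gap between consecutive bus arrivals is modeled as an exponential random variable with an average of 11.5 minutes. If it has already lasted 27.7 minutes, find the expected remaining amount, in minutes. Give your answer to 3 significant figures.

The rate is λ = 1/11.5 = 0.0869565 per minute.
By memorylessness, the remaining amount past any threshold is again Exp(λ) with mean 1/λ = 11.5 minutes.

11.5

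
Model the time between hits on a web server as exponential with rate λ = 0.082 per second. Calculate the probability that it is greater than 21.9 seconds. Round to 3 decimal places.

0.166

P(X > 21.9) = e^(−λ·21.9) = e^(−1.7958) ≈ 0.166.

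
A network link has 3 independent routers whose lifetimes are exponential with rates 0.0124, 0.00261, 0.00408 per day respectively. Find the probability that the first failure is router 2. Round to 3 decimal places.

0.137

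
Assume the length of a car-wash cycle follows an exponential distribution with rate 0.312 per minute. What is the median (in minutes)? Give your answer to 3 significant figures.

Set 1 − e^(−λt) = 0.5, so t = −ln(0.5)/λ = 0.69315/0.312 ≈ 2.22163 minutes.

2.22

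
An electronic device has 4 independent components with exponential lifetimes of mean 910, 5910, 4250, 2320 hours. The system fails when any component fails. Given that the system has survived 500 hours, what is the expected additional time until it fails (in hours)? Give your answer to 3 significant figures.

517

First-failure rate Σλ = 1/910 + 1/5910 + 1/4250 + 1/2320 = 0.00193443.
By memorylessness the expected residual is 1/Σλ = 516.947 hours, regardless of the 500 already elapsed.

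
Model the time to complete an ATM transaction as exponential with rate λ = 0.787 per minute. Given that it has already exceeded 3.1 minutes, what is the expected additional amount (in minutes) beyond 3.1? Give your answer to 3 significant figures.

By memorylessness, the remaining amount past any threshold is again Exp(λ) with mean 1/λ = 1.27065 minutes.

1.27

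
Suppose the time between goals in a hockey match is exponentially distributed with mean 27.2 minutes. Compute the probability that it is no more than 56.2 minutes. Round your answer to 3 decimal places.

0.873

The rate is λ = 1/27.2 = 0.0367647 per minute.
P(X ≤ 56.2) = 1 − e^(−λ·56.2) = 1 − e^(−2.0662) ≈ 0.873.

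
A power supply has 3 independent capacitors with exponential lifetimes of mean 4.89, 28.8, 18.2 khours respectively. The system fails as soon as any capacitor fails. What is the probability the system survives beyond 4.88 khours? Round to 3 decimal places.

The first failure time is exponential with rate Σλ_i = 1/4.89 + 1/28.8 + 1/18.2 = 0.294166 per khour.
P(min > 4.88) = e^(−0.294166·4.88) = e^(−1.4355) ≈ 0.238.

0.238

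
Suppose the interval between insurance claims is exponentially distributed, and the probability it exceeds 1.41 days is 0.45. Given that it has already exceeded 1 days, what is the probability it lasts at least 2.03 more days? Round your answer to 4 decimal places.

From e^(−λ·1.41) = 0.45, λ = −ln(0.45)/1.41 = 0.566318.
Memoryless: P(X > 1+2.03 | X > 1) = P(X > 2.03) = e^(−0.566318·2.03) ≈ 0.3168.

0.3168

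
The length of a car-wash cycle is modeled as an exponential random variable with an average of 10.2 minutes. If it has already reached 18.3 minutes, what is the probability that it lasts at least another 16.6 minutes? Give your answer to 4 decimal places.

The rate is λ = 1/10.2 = 0.0980392 per minute.
The exponential is memoryless, so the remaining time is again Exp(λ): the condition X > 18.3 is irrelevant.
P(X > 16.6) = e^(−1.6275) ≈ 0.1964.

0.1964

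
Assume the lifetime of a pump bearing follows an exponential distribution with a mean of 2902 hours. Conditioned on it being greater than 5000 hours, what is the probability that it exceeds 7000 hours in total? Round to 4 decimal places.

0.5020

The rate is λ = 1/2902 = 0.00034459 per hour.
By the memoryless property, P(X > 5000+2000 | X > 5000) = P(X > 2000).
P(X > 2000) = e^(−0.68918) ≈ 0.5020.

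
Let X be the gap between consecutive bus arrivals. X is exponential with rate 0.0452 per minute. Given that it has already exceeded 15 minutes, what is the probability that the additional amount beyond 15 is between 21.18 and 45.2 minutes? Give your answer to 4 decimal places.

0.2543

Memoryless: the residual past 15 is again Exp(λ).
P(21.18 < residual < 45.2) = e^(−λ·21.18) − e^(−λ·45.2) = 0.38391 − 0.12963 ≈ 0.2543.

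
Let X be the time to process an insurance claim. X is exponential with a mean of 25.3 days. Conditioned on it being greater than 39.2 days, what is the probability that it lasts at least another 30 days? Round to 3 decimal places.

The rate is λ = 1/25.3 = 0.0395257 per day.
P(X > s+t | X > s) = e^(−λ(s+t))/e^(−λs) = e^(−λt), independent of s = 39.2.
P(X > 30) = e^(−1.1858) ≈ 0.306.

0.306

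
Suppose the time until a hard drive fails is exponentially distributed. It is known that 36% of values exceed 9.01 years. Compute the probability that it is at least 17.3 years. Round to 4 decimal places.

e^(−λ·9.01) = 0.36 ⇒ λ = −ln(0.36)/9.01 = 0.113391.
P(X > 17.3) = e^(−0.113391·17.3) = e^(−1.9617) ≈ 0.1406.

0.1406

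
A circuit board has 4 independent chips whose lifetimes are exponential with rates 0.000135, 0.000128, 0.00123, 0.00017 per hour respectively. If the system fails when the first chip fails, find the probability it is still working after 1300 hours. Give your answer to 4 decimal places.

The time to first failure is exponential with rate Σλ = 0.000135 + 0.000128 + 0.00123 + 0.00017 = 0.001663.
P(min > 1300) = e^(−0.001663·1300) = e^(−2.1619) ≈ 0.1151.

0.1151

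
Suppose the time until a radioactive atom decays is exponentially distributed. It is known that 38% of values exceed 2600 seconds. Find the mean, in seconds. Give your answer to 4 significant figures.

e^(−λ·2600) = 0.38 ⇒ λ = −ln(0.38)/2600 = 0.000372148.
Mean = 1/λ = 2687.11 seconds.

2687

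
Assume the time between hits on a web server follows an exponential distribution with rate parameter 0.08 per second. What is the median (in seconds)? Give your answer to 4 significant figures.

8.664

Set 1 − e^(−λt) = 0.5, so t = −ln(0.5)/λ = 0.69315/0.08 ≈ 8.66434 seconds.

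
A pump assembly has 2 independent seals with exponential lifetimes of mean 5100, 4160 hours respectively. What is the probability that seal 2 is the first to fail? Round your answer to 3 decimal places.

Rates: λ_i = 1/mean_i → 0.000196078, 0.000240385; Σλ = 0.000436463.
P(seal 2 first) = λ_2/Σλ = 0.000240385/0.000436463 ≈ 0.551.

0.551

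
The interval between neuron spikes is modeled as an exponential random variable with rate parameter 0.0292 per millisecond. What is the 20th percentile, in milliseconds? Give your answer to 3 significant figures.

7.64

Set 1 − e^(−λt) = 0.2, so t = −ln(0.8)/λ = 0.22314/0.0292 ≈ 7.6419 milliseconds.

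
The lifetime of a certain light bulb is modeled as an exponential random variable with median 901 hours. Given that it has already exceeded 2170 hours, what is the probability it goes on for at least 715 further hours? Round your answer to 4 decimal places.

For an exponential, median = ln(2)/λ, so λ = ln 2 / 901 = 0.000769309 per hour.
P(X > s+t | X > s) = e^(−λ(s+t))/e^(−λs) = e^(−λt), independent of s = 2170.
P(X > 715) = e^(−0.55006) ≈ 0.5769.

0.5769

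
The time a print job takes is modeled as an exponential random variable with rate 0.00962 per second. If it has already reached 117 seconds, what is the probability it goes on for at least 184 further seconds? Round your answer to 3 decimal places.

The exponential is memoryless, so the remaining time is again Exp(λ): the condition X > 117 is irrelevant.
P(X > 184) = e^(−1.7701) ≈ 0.170.

0.170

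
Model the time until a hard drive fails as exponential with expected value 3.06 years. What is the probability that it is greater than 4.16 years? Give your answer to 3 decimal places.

The rate is λ = 1/3.06 = 0.326797 per year.
P(X > 4.16) = e^(−λ·4.16) = e^(−1.3595) ≈ 0.257.

0.257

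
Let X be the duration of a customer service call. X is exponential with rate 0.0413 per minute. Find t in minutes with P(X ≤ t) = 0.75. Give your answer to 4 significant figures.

Set 1 − e^(−λt) = 0.75, so t = −ln(0.25)/λ = 1.3863/0.0413 ≈ 33.5664 minutes.

33.57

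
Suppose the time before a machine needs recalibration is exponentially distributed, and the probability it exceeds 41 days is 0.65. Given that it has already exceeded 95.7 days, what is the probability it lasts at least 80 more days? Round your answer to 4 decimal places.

From e^(−λ·41) = 0.65, λ = −ln(0.65)/41 = 0.0105069.
Memoryless: P(X > 95.7+80 | X > 95.7) = P(X > 80) = e^(−0.0105069·80) ≈ 0.4315.

0.4315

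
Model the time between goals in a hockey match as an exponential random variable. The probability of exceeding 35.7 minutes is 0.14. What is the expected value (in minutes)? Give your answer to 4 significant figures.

e^(−λ·35.7) = 0.14 ⇒ λ = −ln(0.14)/35.7 = 0.0550732.
Mean = 1/λ = 18.1577 minutes.

18.16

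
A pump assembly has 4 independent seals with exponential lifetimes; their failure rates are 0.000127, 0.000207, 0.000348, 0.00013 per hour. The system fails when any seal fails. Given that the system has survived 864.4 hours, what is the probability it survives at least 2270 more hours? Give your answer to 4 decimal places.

Time to first failure ~ Exp(Σλ) with Σλ = 0.000812.
By memorylessness, P(T > 864.4+2270 | T > 864.4) = P(T > 2270) = e^(−0.000812·2270) ≈ 0.1583.

0.1583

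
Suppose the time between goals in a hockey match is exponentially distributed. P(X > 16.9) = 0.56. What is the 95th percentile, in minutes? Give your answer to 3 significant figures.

e^(−λ·16.9) = 0.56 ⇒ λ = −ln(0.56)/16.9 = 0.0343088.
95th percentile: 1 − e^(−λt) = 0.95, t = −ln(0.05)/λ = 87.3168 minutes.

87.3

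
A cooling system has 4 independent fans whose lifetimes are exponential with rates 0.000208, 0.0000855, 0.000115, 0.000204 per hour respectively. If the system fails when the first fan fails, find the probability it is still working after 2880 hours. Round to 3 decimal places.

The time to first failure is exponential with rate Σλ = 0.000208 + 0.0000855 + 0.000115 + 0.000204 = 0.0006125.
P(min > 2880) = e^(−0.0006125·2880) = e^(−1.764) ≈ 0.171.

0.171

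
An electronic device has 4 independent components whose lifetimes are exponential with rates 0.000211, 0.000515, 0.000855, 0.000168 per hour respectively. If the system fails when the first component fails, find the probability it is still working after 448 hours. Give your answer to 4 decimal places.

0.4568

The time to first failure is exponential with rate Σλ = 0.000211 + 0.000515 + 0.000855 + 0.000168 = 0.001749.
P(min > 448) = e^(−0.001749·448) = e^(−0.78355) ≈ 0.4568.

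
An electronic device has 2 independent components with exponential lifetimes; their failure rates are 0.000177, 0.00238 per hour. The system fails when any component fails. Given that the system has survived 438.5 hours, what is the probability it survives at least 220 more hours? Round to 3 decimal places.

0.570

Time to first failure ~ Exp(Σλ) with Σλ = 0.002557.
By memorylessness, P(T > 438.5+220 | T > 438.5) = P(T > 220) = e^(−0.002557·220) ≈ 0.570.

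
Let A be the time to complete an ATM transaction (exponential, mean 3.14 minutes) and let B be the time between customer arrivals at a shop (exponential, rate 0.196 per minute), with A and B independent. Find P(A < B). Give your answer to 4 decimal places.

0.6190

λ_1 = 1/3.14 = 0.318471, λ_2 = 0.196.
For independent exponentials, P(A < B) = λ_1/(λ_1+λ_2) = 0.318471/0.514471 ≈ 0.6190.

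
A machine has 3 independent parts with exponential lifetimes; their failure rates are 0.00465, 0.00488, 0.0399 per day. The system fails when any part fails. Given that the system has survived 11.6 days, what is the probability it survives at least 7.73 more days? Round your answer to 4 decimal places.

Time to first failure ~ Exp(Σλ) with Σλ = 0.04943.
By memorylessness, P(T > 11.6+7.73 | T > 11.6) = P(T > 7.73) = e^(−0.04943·7.73) ≈ 0.6824.

0.6824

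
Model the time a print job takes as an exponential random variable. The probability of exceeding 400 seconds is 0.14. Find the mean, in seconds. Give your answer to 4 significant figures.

203.4

e^(−λ·400) = 0.14 ⇒ λ = −ln(0.14)/400 = 0.00491528.
Mean = 1/λ = 203.447 seconds.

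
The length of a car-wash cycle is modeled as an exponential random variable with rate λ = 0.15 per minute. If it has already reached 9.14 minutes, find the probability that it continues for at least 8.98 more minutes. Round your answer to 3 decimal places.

P(X > s+t | X > s) = e^(−λ(s+t))/e^(−λs) = e^(−λt), independent of s = 9.14.
P(X > 8.98) = e^(−1.347) ≈ 0.260.

0.260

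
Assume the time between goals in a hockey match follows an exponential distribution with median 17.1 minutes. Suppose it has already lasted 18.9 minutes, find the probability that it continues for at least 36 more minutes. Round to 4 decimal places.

0.2324

For an exponential, median = ln(2)/λ, so λ = ln 2 / 17.1 = 0.0405349 per minute.
P(X > s+t | X > s) = e^(−λ(s+t))/e^(−λs) = e^(−λt), independent of s = 18.9.
P(X > 36) = e^(−1.4593) ≈ 0.2324.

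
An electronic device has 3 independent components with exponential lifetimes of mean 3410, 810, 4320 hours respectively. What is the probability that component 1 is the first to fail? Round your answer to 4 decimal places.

0.1667

Rates: λ_i = 1/mean_i → 0.000293255, 0.00123457, 0.000231481; Σλ = 0.0017593.
P(component 1 first) = λ_1/Σλ = 0.000293255/0.0017593 ≈ 0.1667.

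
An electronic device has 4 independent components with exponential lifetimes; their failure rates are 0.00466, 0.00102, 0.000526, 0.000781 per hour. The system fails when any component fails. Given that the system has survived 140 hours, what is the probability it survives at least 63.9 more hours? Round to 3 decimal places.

Time to first failure ~ Exp(Σλ) with Σλ = 0.006987.
By memorylessness, P(T > 140+63.9 | T > 140) = P(T > 63.9) = e^(−0.006987·63.9) ≈ 0.640.

0.640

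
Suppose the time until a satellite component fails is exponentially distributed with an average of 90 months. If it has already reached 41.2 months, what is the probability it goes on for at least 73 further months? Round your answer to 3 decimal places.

0.444

The rate is λ = 1/90 = 0.0111111 per month.
P(X > s+t | X > s) = e^(−λ(s+t))/e^(−λs) = e^(−λt), independent of s = 41.2.
P(X > 73) = e^(−0.81111) ≈ 0.444.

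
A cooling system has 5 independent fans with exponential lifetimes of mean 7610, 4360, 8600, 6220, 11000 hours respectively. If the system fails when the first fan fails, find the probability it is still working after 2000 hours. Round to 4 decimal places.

0.2328

The first failure time is exponential with rate Σλ_i = 1/7610 + 1/4360 + 1/8600 + 1/6220 + 1/11000 = 0.000728724 per hour.
P(min > 2000) = e^(−0.000728724·2000) = e^(−1.4574) ≈ 0.2328.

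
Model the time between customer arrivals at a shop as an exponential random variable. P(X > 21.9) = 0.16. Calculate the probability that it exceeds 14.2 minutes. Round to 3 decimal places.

e^(−λ·21.9) = 0.16 ⇒ λ = −ln(0.16)/21.9 = 0.0836795.
P(X > 14.2) = e^(−0.0836795·14.2) = e^(−1.1882) ≈ 0.305.

0.305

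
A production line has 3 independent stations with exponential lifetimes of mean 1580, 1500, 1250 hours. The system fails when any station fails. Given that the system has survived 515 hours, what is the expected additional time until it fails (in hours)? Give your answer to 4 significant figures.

First-failure rate Σλ = 1/1580 + 1/1500 + 1/1250 = 0.00209958.
By memorylessness the expected residual is 1/Σλ = 476.286 hours, regardless of the 515 already elapsed.

476.3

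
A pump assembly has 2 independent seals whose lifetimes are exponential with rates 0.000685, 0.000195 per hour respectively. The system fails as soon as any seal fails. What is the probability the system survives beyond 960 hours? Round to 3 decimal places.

0.430

The time to first failure is exponential with rate Σλ = 0.000685 + 0.000195 = 0.00088.
P(min > 960) = e^(−0.00088·960) = e^(−0.8448) ≈ 0.430.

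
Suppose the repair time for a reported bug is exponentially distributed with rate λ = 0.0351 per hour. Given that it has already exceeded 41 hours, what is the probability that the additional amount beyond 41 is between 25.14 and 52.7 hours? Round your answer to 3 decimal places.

Memoryless: the residual past 41 is again Exp(λ).
P(25.14 < residual < 52.7) = e^(−λ·25.14) − e^(−λ·52.7) = 0.41378 − 0.15727 ≈ 0.257.

0.257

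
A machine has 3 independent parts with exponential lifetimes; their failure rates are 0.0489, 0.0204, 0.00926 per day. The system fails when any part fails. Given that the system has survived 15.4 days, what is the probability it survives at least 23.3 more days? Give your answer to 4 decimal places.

Time to first failure ~ Exp(Σλ) with Σλ = 0.07856.
By memorylessness, P(T > 15.4+23.3 | T > 15.4) = P(T > 23.3) = e^(−0.07856·23.3) ≈ 0.1603.

0.1603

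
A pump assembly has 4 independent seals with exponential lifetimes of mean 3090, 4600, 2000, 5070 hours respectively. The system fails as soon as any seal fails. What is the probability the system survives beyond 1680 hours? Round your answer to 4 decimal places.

0.1249

The first failure time is exponential with rate Σλ_i = 1/3090 + 1/4600 + 1/2000 + 1/5070 = 0.00123825 per hour.
P(min > 1680) = e^(−0.00123825·1680) = e^(−2.0803) ≈ 0.1249.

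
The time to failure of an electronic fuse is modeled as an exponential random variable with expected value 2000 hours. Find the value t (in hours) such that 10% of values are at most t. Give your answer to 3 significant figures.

The rate is λ = 1/2000 = 0.0005 per hour.
Set 1 − e^(−λt) = 0.1, so t = −ln(0.9)/λ = 0.10536/0.0005 ≈ 210.721 hours.

211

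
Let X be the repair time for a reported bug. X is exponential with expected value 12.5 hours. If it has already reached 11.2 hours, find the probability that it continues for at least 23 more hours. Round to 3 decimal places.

0.159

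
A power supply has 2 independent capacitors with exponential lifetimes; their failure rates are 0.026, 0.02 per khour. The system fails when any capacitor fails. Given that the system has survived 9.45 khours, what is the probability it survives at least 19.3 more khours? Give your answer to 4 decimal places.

0.4116

Time to first failure ~ Exp(Σλ) with Σλ = 0.046.
By memorylessness, P(T > 9.45+19.3 | T > 9.45) = P(T > 19.3) = e^(−0.046·19.3) ≈ 0.4116.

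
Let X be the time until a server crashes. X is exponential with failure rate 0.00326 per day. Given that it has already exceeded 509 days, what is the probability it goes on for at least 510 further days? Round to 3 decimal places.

0.190

The exponential is memoryless, so the remaining time is again Exp(λ): the condition X > 509 is irrelevant.
P(X > 510) = e^(−1.6626) ≈ 0.190.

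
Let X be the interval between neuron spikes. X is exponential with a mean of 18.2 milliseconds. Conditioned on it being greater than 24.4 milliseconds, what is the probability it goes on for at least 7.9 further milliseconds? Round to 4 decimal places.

0.6479

The rate is λ = 1/18.2 = 0.0549451 per millisecond.
P(X > s+t | X > s) = e^(−λ(s+t))/e^(−λs) = e^(−λt), independent of s = 24.4.
P(X > 7.9) = e^(−0.43407) ≈ 0.6479.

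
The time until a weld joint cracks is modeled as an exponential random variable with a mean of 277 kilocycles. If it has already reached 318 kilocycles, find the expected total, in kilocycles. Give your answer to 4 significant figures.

595.0

The rate is λ = 1/277 = 0.00361011 per kilocycle.
By memorylessness, E[X | X > 318] = 318 + 1/λ = 318 + 277 = 595 kilocycles.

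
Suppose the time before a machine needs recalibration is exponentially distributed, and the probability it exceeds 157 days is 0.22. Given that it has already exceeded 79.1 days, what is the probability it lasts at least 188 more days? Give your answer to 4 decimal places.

0.1631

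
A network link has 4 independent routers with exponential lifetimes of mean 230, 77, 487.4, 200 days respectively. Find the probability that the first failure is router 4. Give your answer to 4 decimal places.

0.2050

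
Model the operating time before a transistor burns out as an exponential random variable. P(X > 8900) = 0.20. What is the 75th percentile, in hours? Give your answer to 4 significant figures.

7666

e^(−λ·8900) = 0.20 ⇒ λ = −ln(0.20)/8900 = 0.000180836.
75th percentile: 1 − e^(−λt) = 0.75, t = −ln(0.25)/λ = 7666.04 hours.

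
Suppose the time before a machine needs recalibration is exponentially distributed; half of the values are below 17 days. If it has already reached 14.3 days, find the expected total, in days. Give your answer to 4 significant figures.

For an exponential, median = ln(2)/λ, so λ = ln 2 / 17 = 0.0407734 per day.
By memorylessness, E[X | X > 14.3] = 14.3 + 1/λ = 14.3 + 24.5258 = 38.8258 days.

38.83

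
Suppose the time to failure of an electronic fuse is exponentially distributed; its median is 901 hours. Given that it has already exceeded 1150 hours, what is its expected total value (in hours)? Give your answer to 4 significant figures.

For an exponential, median = ln(2)/λ, so λ = ln 2 / 901 = 0.000769309 per hour.
By memorylessness, E[X | X > 1150] = 1150 + 1/λ = 1150 + 1299.87 = 2449.87 hours.

2450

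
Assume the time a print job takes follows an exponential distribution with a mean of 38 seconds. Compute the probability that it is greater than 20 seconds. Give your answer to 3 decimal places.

0.591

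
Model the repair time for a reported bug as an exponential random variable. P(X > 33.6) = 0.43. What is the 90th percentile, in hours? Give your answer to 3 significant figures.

91.7

e^(−λ·33.6) = 0.43 ⇒ λ = −ln(0.43)/33.6 = 0.0251182.
90th percentile: 1 − e^(−λt) = 0.9, t = −ln(0.1)/λ = 91.6701 hours.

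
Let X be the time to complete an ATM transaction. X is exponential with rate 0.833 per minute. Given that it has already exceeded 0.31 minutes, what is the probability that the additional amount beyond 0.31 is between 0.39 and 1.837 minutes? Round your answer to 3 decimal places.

0.506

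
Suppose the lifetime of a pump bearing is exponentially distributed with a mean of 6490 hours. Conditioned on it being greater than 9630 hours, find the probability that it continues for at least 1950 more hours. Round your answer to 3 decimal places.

The rate is λ = 1/6490 = 0.000154083 per hour.
P(X > s+t | X > s) = e^(−λ(s+t))/e^(−λs) = e^(−λt), independent of s = 9630.
P(X > 1950) = e^(−0.30046) ≈ 0.740.

0.740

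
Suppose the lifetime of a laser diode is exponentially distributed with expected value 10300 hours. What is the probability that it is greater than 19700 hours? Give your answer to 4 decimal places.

0.1477

The rate is λ = 1/10300 = 0.0000970874 per hour.
P(X > 19700) = e^(−λ·19700) = e^(−1.9126) ≈ 0.1477.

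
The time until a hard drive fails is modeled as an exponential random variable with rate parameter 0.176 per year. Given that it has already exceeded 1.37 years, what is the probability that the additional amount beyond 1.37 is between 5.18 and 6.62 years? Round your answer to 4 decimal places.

0.0900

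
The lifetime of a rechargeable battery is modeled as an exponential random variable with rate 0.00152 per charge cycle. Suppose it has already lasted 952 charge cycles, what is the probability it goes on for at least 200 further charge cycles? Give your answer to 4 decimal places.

The exponential is memoryless, so the remaining time is again Exp(λ): the condition X > 952 is irrelevant.
P(X > 200) = e^(−0.304) ≈ 0.7379.

0.7379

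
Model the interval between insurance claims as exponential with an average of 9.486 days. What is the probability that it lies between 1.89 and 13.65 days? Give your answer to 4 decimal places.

The rate is λ = 1/9.486 = 0.105419 per day.
P(1.89 < X < 13.65) = e^(−λ·1.89) − e^(−λ·13.65) = 0.81935 − 0.23717 ≈ 0.5822.

0.5822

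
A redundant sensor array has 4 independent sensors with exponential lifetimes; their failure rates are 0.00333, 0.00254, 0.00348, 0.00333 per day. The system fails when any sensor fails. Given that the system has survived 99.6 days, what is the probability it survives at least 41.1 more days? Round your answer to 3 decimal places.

Time to first failure ~ Exp(Σλ) with Σλ = 0.01268.
By memorylessness, P(T > 99.6+41.1 | T > 99.6) = P(T > 41.1) = e^(−0.01268·41.1) ≈ 0.594.

0.594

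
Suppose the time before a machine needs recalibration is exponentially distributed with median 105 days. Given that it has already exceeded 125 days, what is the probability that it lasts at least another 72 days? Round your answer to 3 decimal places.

0.622

For an exponential, median = ln(2)/λ, so λ = ln 2 / 105 = 0.0066014 per day.
By the memoryless property, P(X > 125+72 | X > 125) = P(X > 72).
P(X > 72) = e^(−0.4753) ≈ 0.622.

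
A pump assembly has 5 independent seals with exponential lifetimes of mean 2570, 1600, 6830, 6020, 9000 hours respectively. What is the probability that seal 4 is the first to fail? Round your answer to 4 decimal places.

Rates: λ_i = 1/mean_i → 0.000389105, 0.000625, 0.000146413, 0.000166113, 0.000111111; Σλ = 0.00143774.
P(seal 4 first) = λ_4/Σλ = 0.000166113/0.00143774 ≈ 0.1155.

0.1155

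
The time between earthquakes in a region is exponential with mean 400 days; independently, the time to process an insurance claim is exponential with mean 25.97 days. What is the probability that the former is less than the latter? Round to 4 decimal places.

0.0610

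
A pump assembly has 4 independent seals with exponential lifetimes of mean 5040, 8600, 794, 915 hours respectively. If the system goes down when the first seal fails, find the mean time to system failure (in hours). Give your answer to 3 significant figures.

The first failure time is exponential with rate Σλ_i = 1/5040 + 1/8600 + 1/794 + 1/915 = 0.00266703 per hour.
E[min] = 1/Σλ = 1/0.00266703 = 374.948 hours.

375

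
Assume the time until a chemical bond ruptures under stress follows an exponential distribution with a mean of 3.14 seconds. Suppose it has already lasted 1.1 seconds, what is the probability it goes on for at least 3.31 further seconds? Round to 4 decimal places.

0.3485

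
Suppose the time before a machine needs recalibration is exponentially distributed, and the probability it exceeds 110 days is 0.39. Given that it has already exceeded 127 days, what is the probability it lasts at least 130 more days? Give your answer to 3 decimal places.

0.329

From e^(−λ·110) = 0.39, λ = −ln(0.39)/110 = 0.00856008.
Memoryless: P(X > 127+130 | X > 127) = P(X > 130) = e^(−0.00856008·130) ≈ 0.329.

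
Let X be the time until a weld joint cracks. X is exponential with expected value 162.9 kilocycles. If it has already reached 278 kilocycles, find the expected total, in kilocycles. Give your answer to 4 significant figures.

The rate is λ = 1/162.9 = 0.00613874 per kilocycle.
By memorylessness, E[X | X > 278] = 278 + 1/λ = 278 + 162.9 = 440.9 kilocycles.

440.9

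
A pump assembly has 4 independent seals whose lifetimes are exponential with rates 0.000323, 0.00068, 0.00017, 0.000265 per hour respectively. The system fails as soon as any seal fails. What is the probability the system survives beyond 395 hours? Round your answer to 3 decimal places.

The time to first failure is exponential with rate Σλ = 0.000323 + 0.00068 + 0.00017 + 0.000265 = 0.001438.
P(min > 395) = e^(−0.001438·395) = e^(−0.56801) ≈ 0.567.

0.567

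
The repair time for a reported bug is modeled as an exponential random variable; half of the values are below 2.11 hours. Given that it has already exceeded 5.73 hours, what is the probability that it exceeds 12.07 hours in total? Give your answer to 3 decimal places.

For an exponential, median = ln(2)/λ, so λ = ln 2 / 2.11 = 0.328506 per hour.
P(X > s+t | X > s) = e^(−λ(s+t))/e^(−λs) = e^(−λt), independent of s = 5.73.
P(X > 6.34) = e^(−2.0827) ≈ 0.125.

0.125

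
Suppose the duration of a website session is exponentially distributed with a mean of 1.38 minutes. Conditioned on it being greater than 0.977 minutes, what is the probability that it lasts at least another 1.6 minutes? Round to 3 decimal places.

0.314

The rate is λ = 1/1.38 = 0.724638 per minute.
By the memoryless property, P(X > 0.977+1.6 | X > 0.977) = P(X > 1.6).
P(X > 1.6) = e^(−1.1594) ≈ 0.314.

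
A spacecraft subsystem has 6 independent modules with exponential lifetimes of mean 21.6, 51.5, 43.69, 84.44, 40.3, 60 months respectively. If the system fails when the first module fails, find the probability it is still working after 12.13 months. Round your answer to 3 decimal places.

The first failure time is exponential with rate Σλ_i = 1/21.6 + 1/51.5 + 1/43.69 + 1/84.44 + 1/40.3 + 1/60 = 0.141926 per month.
P(min > 12.13) = e^(−0.141926·12.13) = e^(−1.7216) ≈ 0.179.

0.179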